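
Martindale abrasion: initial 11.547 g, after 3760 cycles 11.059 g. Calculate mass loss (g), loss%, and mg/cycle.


Mass loss = 0.488 g
Loss = 4.23%
Rate = 0.130 mg/cycle


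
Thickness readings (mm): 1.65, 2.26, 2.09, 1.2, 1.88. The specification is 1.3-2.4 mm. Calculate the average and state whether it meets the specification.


Average = 1.82 mm
Within specification: Yes

Sum = 9.08
Average = 9.08 / 5 = 1.82 mm
Specification range: 1.3 to 2.4 mm
Within spec: Yes


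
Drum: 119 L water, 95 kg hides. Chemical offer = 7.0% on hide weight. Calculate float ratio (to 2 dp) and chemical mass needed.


Float ratio = 1.25
Chemical needed = 6.65 kg

Float ratio = 119 / 95 = 1.25
Chemical = 95 x 7.0 / 100 = 6.65 kg


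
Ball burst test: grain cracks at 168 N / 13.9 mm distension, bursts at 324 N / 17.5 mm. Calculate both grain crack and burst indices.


Crack index = 168 / 13.9 = 12.1 N/mm
Burst index = 324 / 17.5 = 18.5 N/mm


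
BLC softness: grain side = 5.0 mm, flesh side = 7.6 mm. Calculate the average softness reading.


Average = (5.0 + 7.6) / 2
Average = 6.30 mm


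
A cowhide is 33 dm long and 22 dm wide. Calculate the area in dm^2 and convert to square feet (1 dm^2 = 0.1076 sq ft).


726 dm^2
78.12 sq ft


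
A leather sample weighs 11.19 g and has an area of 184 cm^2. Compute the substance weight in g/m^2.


608.2 g/m^2

Substance weight = mass / area x 10000
SW = 11.19 / 184 x 10000
SW = 608.2 g/m^2


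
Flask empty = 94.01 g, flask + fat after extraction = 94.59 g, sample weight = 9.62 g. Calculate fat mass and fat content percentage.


Fat mass = 94.59 - 94.01 = 0.58 g
Fat% = 0.58 / 9.62 x 100 = 6.0%


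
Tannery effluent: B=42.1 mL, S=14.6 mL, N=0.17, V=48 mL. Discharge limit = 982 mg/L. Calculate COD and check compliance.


COD = (42.1 - 14.6) x 0.17 x 8000 / 48 = 779.2 mg/L
Limit: 982 mg/L
Compliant: Yes


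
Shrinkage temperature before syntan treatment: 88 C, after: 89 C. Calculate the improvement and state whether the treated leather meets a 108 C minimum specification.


Improvement = 89 - 88 = 1 C
Spec check: 89 C >= 108 C? No


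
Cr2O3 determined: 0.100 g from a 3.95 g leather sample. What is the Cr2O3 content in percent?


2.53%


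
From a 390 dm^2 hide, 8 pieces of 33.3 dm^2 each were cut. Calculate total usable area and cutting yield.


Total usable = 8 x 33.3 = 266.4 dm^2
Yield = 266.4 / 390 x 100 = 68.3%


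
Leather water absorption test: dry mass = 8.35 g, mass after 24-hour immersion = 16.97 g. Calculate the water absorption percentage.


Water absorbed = 16.97 - 8.35 = 8.62 g
WA% = 8.62 / 8.35 x 100 = 103.2%


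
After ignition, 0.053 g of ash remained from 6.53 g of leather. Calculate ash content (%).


Ash% = 0.053 / 6.53 x 100
Ash% = 0.81%


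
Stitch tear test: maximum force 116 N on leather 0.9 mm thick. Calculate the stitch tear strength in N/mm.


Stitch tear strength = force / thickness
STS = 116 / 0.9 = 128.9 N/mm


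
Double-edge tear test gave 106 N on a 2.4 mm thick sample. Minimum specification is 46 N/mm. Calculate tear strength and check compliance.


Tear strength = 44.2 N/mm
Compliant: No


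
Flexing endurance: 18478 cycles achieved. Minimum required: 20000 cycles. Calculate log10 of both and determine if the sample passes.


Achieved: log10 = 4.27
Required: log10 = 4.30
Passes: No


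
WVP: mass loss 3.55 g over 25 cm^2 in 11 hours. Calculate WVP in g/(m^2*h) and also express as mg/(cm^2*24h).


WVP = 129.09 g/(m^2*h)
Daily rate = 309.82 mg/(cm^2*24h)

WVP = 3.55 / (25 x 11) x 10000 = 129.09 g/(m^2*h)
Mass loss in mg = 3.55 x 1000 = 3550 mg
Per cm^2 per 24h in mg: 3550 x 24 / (25 x 11) = 85200 / 275 = 309.82 mg/(cm^2*24h)


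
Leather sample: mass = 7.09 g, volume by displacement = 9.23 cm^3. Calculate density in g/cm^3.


Density = mass / volume
Density = 7.09 / 9.23 = 0.768 g/cm^3


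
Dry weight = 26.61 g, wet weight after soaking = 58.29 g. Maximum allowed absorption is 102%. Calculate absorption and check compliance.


WA = (58.29 - 26.61) / 26.61 x 100 = 119.1%
Maximum allowed: 102%
Compliant: No


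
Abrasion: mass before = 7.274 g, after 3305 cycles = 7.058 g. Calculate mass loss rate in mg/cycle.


Mass loss = 7.274 - 7.058 = 0.216 g
Rate = 0.216 / 3305 x 1000 = 0.065 mg/cycle


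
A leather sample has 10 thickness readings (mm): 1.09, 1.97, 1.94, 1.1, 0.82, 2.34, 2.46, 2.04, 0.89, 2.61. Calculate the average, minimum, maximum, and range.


Average = 1.73 mm
Min = 0.82 mm
Max = 2.61 mm
Range = 1.79 mm

Sum = 17.26
Average = 17.26 / 10 = 1.73 mm
Minimum = 0.82 mm
Maximum = 2.61 mm
Range = 2.61 - 0.82 = 1.79 mm


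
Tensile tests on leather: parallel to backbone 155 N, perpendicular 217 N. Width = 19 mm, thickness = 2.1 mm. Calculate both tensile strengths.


Parallel = 3.88 N/mm^2
Perpendicular = 5.44 N/mm^2


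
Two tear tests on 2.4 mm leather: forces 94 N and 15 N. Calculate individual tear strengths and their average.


Tear 1 = 94 / 2.4 = 39.2 N/mm
Tear 2 = 15 / 2.4 = 6.3 N/mm
Average = (39.2 + 6.3) / 2 = 22.8 N/mm


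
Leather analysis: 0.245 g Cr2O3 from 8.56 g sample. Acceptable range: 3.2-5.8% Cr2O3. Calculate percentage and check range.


Cr2O3% = 0.245 / 8.56 x 100 = 2.86%
Acceptable range: 3.2 to 5.8%
Within range: No


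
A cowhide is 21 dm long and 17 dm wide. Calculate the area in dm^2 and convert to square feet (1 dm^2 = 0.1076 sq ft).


357 dm^2
38.41 sq ft

Area = 21 x 17 = 357 dm^2
Conversion: 357 x 0.1076 = 38.41 sq ft


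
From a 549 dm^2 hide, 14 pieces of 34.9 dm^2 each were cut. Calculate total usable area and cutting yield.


Total usable = 14 x 34.9 = 488.6 dm^2
Yield = 488.6 / 549 x 100 = 89.0%


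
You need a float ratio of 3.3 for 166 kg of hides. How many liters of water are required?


Water = hide weight x target ratio
Water = 166 x 3.3 = 547.8 L


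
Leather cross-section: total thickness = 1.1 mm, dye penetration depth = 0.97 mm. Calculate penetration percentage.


Penetration% = 0.97 / 1.1 x 100
Penetration = 88.2%


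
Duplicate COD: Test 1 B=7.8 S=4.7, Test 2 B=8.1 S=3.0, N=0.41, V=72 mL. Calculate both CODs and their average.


COD1 = (7.8 - 4.7) x 0.41 x 8000 / 72 = 141.2 mg/L
COD2 = (8.1 - 3.0) x 0.41 x 8000 / 72 = 232.3 mg/L
Average = (141.2 + 232.3) / 2 = 186.8 mg/L


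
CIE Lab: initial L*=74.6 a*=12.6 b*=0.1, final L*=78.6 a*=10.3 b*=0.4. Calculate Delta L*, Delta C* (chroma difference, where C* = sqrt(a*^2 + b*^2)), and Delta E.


Delta L* = 78.6 - 74.6 = 4.0
C1* = sqrt((12.6)^2 + (0.1)^2) = 12.600
C2* = sqrt((10.3)^2 + (0.4)^2) = 10.308
Delta C* = 10.308 - 12.600 = -2.29
Delta E = sqrt((4.0)^2 + (-2.3)^2 + (0.3)^2) = 4.62


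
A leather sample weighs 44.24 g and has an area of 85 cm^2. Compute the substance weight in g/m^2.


Substance weight = mass / area x 10000
SW = 44.24 / 85 x 10000
SW = 5204.7 g/m^2


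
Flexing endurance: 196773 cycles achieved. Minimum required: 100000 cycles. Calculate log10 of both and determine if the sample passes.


Achieved: log10 = 5.29
Required: log10 = 5.00
Passes: Yes


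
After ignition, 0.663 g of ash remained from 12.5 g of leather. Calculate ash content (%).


Ash% = 0.663 / 12.5 x 100
Ash% = 5.30%


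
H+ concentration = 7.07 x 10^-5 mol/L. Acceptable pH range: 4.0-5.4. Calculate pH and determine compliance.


pH = -log10(7.07 x 10^-5) = 4.15
Range: 4.0 to 5.4
Compliant: Yes


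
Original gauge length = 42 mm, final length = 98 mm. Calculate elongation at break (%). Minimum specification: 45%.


Elongation = 133.3%
Meets spec: Yes


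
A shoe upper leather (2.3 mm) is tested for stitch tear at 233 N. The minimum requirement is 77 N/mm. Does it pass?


STS = 233 / 2.3 = 101.3 N/mm
Minimum required: 77 N/mm
Passes: Yes


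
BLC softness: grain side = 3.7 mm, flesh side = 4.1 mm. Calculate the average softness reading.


3.90 mm


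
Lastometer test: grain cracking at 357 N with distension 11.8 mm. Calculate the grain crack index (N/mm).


30.3 N/mm

Grain crack index = force / distension
Index = 357 / 11.8 = 30.3 N/mm


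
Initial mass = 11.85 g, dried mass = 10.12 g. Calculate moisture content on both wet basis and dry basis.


Moisture lost = 11.85 - 10.12 = 1.73 g
Wet basis MC = 1.73 / 11.85 x 100 = 14.6%
Dry basis MC = 1.73 / 10.12 x 100 = 17.1%


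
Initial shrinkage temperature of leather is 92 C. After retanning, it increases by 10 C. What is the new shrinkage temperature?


New Ts = 92 + 10 = 102 C


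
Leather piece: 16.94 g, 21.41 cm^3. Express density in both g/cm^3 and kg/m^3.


Density = 16.94 / 21.41 = 0.791 g/cm^3
Convert: 0.791 x 1000 = 791 kg/m^3


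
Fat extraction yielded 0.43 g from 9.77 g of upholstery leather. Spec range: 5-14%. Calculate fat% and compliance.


Fat content = 4.4%
Compliant: No

Fat% = 0.43 / 9.77 x 100 = 4.4%
Spec range: 5-14%
Compliant: No


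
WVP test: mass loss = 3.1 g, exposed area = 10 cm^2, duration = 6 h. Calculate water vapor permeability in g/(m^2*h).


516.67 g/(m^2*h)

WVP = mass_loss / (area x time) x 10000
WVP = 3.1 / (10 x 6) x 10000
WVP = 3.1 / 60 x 10000 = 516.67 g/(m^2*h)


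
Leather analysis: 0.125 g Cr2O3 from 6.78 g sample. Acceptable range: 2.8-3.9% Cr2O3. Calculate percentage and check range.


Cr2O3% = 0.125 / 6.78 x 100 = 1.84%
Acceptable range: 2.8 to 3.9%
Within range: No


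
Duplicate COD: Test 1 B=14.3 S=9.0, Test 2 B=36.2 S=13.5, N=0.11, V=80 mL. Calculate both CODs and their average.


COD1 = 58.3 mg/L
COD2 = 249.7 mg/L
Average = 154.0 mg/L

COD1 = (14.3 - 9.0) x 0.11 x 8000 / 80 = 58.3 mg/L
COD2 = (36.2 - 13.5) x 0.11 x 8000 / 80 = 249.7 mg/L
Average = (58.3 + 249.7) / 2 = 154.0 mg/L


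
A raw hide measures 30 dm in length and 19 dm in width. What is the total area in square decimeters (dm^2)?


570 dm^2

Area = length x width
Area = 30 x 19 = 570 dm^2


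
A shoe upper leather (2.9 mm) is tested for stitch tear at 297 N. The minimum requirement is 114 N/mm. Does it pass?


STS = 102.4 N/mm
Passes: No


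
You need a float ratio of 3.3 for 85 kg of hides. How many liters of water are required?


Water = hide weight x target ratio
Water = 85 x 3.3 = 280.5 L


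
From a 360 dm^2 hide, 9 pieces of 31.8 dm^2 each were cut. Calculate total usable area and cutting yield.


Total usable = 9 x 31.8 = 286.2 dm^2
Yield = 286.2 / 360 x 100 = 79.5%


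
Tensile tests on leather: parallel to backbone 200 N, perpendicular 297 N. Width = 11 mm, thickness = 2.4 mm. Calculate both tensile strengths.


Parallel = 7.58 N/mm^2
Perpendicular = 11.25 N/mm^2

Area = 11 x 2.4 = 26.4 mm^2
TS (parallel) = 200 / 26.4 = 7.58 N/mm^2
TS (perpendicular) = 297 / 26.4 = 11.25 N/mm^2


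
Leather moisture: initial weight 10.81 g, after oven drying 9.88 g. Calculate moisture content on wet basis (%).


Moisture = 10.81 - 9.88 = 0.93 g
MC = 0.93 / 10.81 x 100 = 8.6%


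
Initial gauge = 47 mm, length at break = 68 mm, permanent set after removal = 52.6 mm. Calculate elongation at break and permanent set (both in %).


Elongation at break = (68 - 47) / 47 x 100 = 44.7%
Permanent set = (52.6 - 47) / 47 x 100 = 11.9%


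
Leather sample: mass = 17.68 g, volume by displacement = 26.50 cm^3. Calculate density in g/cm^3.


0.667 g/cm^3

Density = mass / volume
Density = 17.68 / 26.50 = 0.667 g/cm^3


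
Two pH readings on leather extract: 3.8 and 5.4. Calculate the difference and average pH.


Difference = |3.8 - 5.4| = 1.6
Average = (3.8 + 5.4) / 2 = 4.60


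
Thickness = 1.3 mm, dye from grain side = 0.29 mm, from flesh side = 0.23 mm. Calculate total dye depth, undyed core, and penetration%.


Total dyed = 0.52 mm
Undyed core = 0.78 mm
Penetration = 40.0%

Total dyed = 0.29 + 0.23 = 0.52 mm
Undyed core = 1.3 - 0.52 = 0.78 mm
Penetration = 0.52 / 1.3 x 100 = 40.0%


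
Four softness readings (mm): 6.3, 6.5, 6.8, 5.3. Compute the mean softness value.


Sum = 6.3 + 6.5 + 6.8 + 5.3
Mean = 24.9 / 4 = 6.23 mm


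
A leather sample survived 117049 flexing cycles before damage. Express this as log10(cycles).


5.07

log10(117049) = 5.07


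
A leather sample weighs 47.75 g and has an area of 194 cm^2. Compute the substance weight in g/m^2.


2461.3 g/m^2

Substance weight = mass / area x 10000
SW = 47.75 / 194 x 10000
SW = 2461.3 g/m^2


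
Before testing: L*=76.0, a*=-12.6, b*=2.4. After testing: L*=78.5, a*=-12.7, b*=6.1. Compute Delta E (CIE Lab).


Delta E = 4.47


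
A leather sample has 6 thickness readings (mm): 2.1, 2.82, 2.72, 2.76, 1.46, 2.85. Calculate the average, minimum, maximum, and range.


Average = 2.45 mm
Min = 1.46 mm
Max = 2.85 mm
Range = 1.39 mm

Sum = 14.71
Average = 14.71 / 6 = 2.45 mm
Minimum = 1.46 mm
Maximum = 2.85 mm
Range = 2.85 - 1.46 = 1.39 mm


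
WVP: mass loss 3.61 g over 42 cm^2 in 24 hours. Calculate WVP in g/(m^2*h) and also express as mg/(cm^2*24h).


WVP = 35.81 g/(m^2*h)
Daily rate = 85.95 mg/(cm^2*24h)

WVP = 3.61 / (42 x 24) x 10000 = 35.81 g/(m^2*h)
Mass loss in mg = 3.61 x 1000 = 3610 mg
Per cm^2 per 24h in mg: 3610 x 24 / (42 x 24) = 86640 / 1008 = 85.95 mg/(cm^2*24h)


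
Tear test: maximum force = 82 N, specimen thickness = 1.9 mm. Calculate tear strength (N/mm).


43.2 N/mm

Tear strength = force / thickness
Tear = 82 / 1.9 = 43.2 N/mm


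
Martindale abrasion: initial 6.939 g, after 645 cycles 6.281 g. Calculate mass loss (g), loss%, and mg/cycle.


Mass loss = 0.658 g
Loss = 9.48%
Rate = 1.020 mg/cycle


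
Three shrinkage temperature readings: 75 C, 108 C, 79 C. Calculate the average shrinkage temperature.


87.3 C


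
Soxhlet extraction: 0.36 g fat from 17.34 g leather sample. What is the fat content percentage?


2.1%

Fat content = 0.36 / 17.34 x 100
Fat = 2.1%


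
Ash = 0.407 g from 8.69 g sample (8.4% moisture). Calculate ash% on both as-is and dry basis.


As-is ash% = 0.407 / 8.69 x 100 = 4.68%
Dry mass = 8.69 x (100 - 8.4) / 100 = 7.96004 g
Dry-basis ash% = 0.407 / 7.96004 x 100 = 5.11%


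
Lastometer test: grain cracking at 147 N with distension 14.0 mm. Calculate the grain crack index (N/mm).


10.5 N/mm

Grain crack index = force / distension
Index = 147 / 14.0 = 10.5 N/mm


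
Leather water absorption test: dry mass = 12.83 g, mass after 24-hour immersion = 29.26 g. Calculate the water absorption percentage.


128.1%

Water absorbed = 29.26 - 12.83 = 16.43 g
WA% = 16.43 / 12.83 x 100 = 128.1%


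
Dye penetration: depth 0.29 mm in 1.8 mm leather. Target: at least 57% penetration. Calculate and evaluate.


Penetration = 16.1%
Meets target: No

Penetration = 0.29 / 1.8 x 100 = 16.1%
Target: 57%
Meets target: No


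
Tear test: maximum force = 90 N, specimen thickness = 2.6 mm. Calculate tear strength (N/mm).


Tear strength = force / thickness
Tear = 90 / 2.6 = 34.6 N/mm


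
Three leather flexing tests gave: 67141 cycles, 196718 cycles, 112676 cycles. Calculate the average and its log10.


Average = (67141 + 196718 + 112676) / 3 = 125512 cycles
log10(125512) = 5.10


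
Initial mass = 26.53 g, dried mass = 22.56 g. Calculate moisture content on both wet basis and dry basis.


Wet basis = 15.0%
Dry basis = 17.6%

Moisture lost = 26.53 - 22.56 = 3.97 g
Wet basis MC = 3.97 / 26.53 x 100 = 15.0%
Dry basis MC = 3.97 / 22.56 x 100 = 17.6%


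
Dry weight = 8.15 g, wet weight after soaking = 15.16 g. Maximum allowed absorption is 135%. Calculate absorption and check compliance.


Absorption = 86.0%
Compliant: Yes

WA = (15.16 - 8.15) / 8.15 x 100 = 86.0%
Maximum allowed: 135%
Compliant: Yes


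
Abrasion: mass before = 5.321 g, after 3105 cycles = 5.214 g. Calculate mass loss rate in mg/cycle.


0.034 mg/cycle

Mass loss = 5.321 - 5.214 = 0.107 g
Rate = 0.107 / 3105 x 1000 = 0.034 mg/cycle


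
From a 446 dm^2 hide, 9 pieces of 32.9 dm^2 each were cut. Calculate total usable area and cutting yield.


Total usable = 9 x 32.9 = 296.1 dm^2
Yield = 296.1 / 446 x 100 = 66.4%


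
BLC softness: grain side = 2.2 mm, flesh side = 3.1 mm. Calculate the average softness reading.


Average = (2.2 + 3.1) / 2
Average = 2.65 mm


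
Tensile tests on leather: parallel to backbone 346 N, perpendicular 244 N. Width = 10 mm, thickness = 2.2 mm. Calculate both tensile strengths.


Area = 10 x 2.2 = 22.0 mm^2
TS (parallel) = 346 / 22.0 = 15.73 N/mm^2
TS (perpendicular) = 244 / 22.0 = 11.09 N/mm^2


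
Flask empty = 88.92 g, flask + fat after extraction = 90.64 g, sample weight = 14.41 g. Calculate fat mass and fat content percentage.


Fat mass = 1.72 g
Fat content = 11.9%

Fat mass = 90.64 - 88.92 = 1.72 g
Fat% = 1.72 / 14.41 x 100 = 11.9%


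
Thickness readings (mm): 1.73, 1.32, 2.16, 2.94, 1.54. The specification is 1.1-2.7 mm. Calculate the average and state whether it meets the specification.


Average = 1.94 mm
Within specification: Yes

Sum = 9.69
Average = 9.69 / 5 = 1.94 mm
Specification range: 1.1 to 2.7 mm
Within spec: Yes


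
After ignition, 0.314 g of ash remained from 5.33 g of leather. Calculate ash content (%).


5.89%

Ash% = 0.314 / 5.33 x 100
Ash% = 5.89%


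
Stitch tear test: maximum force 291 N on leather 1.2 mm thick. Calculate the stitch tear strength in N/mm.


242.5 N/mm

Stitch tear strength = force / thickness
STS = 291 / 1.2 = 242.5 N/mm


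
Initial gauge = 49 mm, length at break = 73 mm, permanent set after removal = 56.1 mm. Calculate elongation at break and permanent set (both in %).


Elongation at break = 49.0%
Permanent set = 14.5%


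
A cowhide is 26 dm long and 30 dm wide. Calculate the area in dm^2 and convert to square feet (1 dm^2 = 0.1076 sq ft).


Area = 26 x 30 = 780 dm^2
Conversion: 780 x 0.1076 = 83.93 sq ft


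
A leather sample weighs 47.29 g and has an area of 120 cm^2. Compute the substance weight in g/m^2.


Substance weight = mass / area x 10000
SW = 47.29 / 120 x 10000
SW = 3940.8 g/m^2


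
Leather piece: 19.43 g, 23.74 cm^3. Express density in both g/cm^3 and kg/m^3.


Density = 19.43 / 23.74 = 0.818 g/cm^3
Convert: 0.818 x 1000 = 818 kg/m^3


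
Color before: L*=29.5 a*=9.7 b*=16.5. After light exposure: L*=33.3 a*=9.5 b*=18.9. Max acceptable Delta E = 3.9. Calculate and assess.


dL = 3.8, da = -0.2, db = 2.4
dE = sqrt((3.8)^2 + (-0.2)^2 + (2.4)^2) = 4.50
Max = 3.9
Passes: No


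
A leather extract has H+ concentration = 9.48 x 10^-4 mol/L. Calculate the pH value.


pH = 3.02


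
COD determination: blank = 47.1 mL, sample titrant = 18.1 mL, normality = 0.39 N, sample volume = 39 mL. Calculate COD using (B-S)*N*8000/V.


2320.0 mg/L

COD = (47.1 - 18.1) x 0.39 x 8000 / 39
COD = 29.0 x 0.39 x 8000 / 39
COD = 2320.0 mg/L


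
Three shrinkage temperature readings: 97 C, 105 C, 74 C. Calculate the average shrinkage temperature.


92.0 C

Average = (97 + 105 + 74) / 3
Average = 276 / 3 = 92.0 C


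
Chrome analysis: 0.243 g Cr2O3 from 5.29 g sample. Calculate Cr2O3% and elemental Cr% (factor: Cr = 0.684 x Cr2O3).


Cr2O3% = 0.243 / 5.29 x 100 = 4.59%
Cr% = 4.59 x 0.684 = 3.14%


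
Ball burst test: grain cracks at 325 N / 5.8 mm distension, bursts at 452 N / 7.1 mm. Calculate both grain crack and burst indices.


Crack index = 56.0 N/mm
Burst index = 63.7 N/mm

Crack index = 325 / 5.8 = 56.0 N/mm
Burst index = 452 / 7.1 = 63.7 N/mm


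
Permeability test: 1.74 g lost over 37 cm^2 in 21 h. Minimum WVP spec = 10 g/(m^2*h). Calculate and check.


WVP = 22.39 g/(m^2*h)
Meets specification: Yes

WVP = 1.74 / (37 x 21) x 10000 = 22.39 g/(m^2*h)
Minimum: 10 g/(m^2*h)
Meets spec: Yes


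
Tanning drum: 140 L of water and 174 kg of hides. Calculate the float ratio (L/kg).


0.8

Float ratio = water / hide weight
Ratio = 140 / 174 = 0.8


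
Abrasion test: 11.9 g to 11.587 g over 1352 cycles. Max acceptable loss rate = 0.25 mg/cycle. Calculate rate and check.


Rate = 0.232 mg/cycle
Passes: Yes


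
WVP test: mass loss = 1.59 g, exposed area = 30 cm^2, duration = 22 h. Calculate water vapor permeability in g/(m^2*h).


WVP = mass_loss / (area x time) x 10000
WVP = 1.59 / (30 x 22) x 10000
WVP = 1.59 / 660 x 10000 = 24.09 g/(m^2*h)


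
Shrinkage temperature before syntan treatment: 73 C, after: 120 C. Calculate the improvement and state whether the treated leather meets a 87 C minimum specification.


Improvement = 47 C
Meets 87 C spec: Yes

Improvement = 120 - 73 = 47 C
Spec check: 120 C >= 87 C? Yes


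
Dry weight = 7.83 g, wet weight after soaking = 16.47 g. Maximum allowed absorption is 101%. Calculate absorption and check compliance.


Absorption = 110.3%
Compliant: No

WA = (16.47 - 7.83) / 7.83 x 100 = 110.3%
Maximum allowed: 101%
Compliant: No


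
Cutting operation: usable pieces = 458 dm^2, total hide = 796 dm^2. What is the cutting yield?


Yield = usable / total x 100
Yield = 458 / 796 x 100 = 57.5%


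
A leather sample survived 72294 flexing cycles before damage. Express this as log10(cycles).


log10(72294) = 4.86


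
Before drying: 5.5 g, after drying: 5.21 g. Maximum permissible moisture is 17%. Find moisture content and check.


Moisture content = 5.3%
Acceptable: Yes

MC = (5.5 - 5.21) / 5.5 x 100 = 5.3%
Maximum: 17%
Acceptable: Yes


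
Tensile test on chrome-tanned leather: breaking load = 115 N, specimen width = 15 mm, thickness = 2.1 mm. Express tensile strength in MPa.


Cross-section = 15 x 2.1 = 31.5 mm^2
TS = 115 / 31.5 = 3.65 MPa
(1 N/mm^2 = 1 MPa)


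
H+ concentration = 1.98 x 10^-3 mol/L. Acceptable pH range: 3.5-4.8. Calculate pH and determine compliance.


pH = 2.70
Compliant: No

pH = -log10(1.98 x 10^-3) = 2.70
Range: 3.5 to 4.8
Compliant: No


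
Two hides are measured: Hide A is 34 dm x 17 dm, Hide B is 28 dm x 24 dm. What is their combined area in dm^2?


1250 dm^2

Hide A area = 34 x 17 = 578 dm^2
Hide B area = 28 x 24 = 672 dm^2
Total = 578 + 672 = 1250 dm^2


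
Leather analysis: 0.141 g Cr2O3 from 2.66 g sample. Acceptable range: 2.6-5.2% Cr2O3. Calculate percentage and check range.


Cr2O3 = 5.30%
Within range: No

Cr2O3% = 0.141 / 2.66 x 100 = 5.30%
Acceptable range: 2.6 to 5.2%
Within range: No


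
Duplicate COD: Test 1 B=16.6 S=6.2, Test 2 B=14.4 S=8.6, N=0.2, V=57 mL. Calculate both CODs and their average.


COD1 = 291.9 mg/L
COD2 = 162.8 mg/L
Average = 227.4 mg/L

COD1 = (16.6 - 6.2) x 0.2 x 8000 / 57 = 291.9 mg/L
COD2 = (14.4 - 8.6) x 0.2 x 8000 / 57 = 162.8 mg/L
Average = (291.9 + 162.8) / 2 = 227.4 mg/L


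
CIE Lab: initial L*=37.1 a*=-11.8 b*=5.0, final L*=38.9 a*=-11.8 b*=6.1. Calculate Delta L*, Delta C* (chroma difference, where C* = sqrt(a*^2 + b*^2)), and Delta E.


Delta L* = 1.8
Delta C* = 0.47
Delta E = 2.11

Delta L* = 38.9 - 37.1 = 1.8
C1* = sqrt((-11.8)^2 + (5.0)^2) = 12.816
C2* = sqrt((-11.8)^2 + (6.1)^2) = 13.283
Delta C* = 13.283 - 12.816 = 0.47
Delta E = sqrt((1.8)^2 + (0.0)^2 + (1.1)^2) = 2.11


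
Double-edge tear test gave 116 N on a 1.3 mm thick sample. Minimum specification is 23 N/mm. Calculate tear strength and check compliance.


Tear strength = 89.2 N/mm
Compliant: Yes


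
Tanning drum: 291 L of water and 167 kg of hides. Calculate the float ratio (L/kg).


1.7

Float ratio = water / hide weight
Ratio = 291 / 167 = 1.7


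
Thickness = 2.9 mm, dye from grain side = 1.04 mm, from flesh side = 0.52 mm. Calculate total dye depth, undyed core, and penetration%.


Total dyed = 1.04 + 0.52 = 1.56 mm
Undyed core = 2.9 - 1.56 = 1.34 mm
Penetration = 1.56 / 2.9 x 100 = 53.8%


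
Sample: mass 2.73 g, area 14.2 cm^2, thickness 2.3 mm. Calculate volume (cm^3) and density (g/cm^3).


Volume = 3.266 cm^3
Density = 0.836 g/cm^3

Thickness in cm = 2.3 / 10 = 0.23 cm
Volume = 14.2 x 0.23 = 3.266 cm^3
Density = 2.73 / 3.266 = 0.836 g/cm^3


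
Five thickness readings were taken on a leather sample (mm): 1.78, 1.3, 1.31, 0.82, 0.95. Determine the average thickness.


Sum = 1.78 + 1.3 + 1.31 + 0.82 + 0.95 = 6.16
Average = 6.16 / 5 = 1.23 mm


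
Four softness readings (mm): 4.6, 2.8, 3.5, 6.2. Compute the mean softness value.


4.28 mm

Sum = 4.6 + 2.8 + 3.5 + 6.2
Mean = 17.1 / 4 = 4.28 mm


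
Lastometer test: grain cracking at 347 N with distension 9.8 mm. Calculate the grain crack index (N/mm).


Grain crack index = force / distension
Index = 347 / 9.8 = 35.4 N/mm


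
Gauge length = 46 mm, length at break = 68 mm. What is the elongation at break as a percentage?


47.8%

Extension = 68 - 46 = 22 mm
Elongation = 22 / 46 x 100 = 47.8%


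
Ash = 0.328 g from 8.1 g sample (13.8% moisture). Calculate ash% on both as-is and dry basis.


As-is ash% = 0.328 / 8.1 x 100 = 4.05%
Dry mass = 8.1 x (100 - 13.8) / 100 = 6.9822 g
Dry-basis ash% = 0.328 / 6.9822 x 100 = 4.70%


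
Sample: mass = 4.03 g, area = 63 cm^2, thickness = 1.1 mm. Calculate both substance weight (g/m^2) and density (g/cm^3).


Substance weight = 639.7 g/m^2
Density = 0.582 g/cm^3

SW = 4.03 / 63 x 10000 = 639.7 g/m^2
Volume = 63 x 1.1 / 10 = 6.93 cm^3
Density = 4.03 / 6.93 = 0.582 g/cm^3


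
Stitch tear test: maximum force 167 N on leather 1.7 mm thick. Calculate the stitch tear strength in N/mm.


98.2 N/mm

Stitch tear strength = force / thickness
STS = 167 / 1.7 = 98.2 N/mm


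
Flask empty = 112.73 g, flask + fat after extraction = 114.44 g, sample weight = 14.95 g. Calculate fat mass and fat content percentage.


Fat mass = 1.71 g
Fat content = 11.4%


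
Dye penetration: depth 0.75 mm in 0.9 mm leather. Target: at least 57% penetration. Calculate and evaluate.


Penetration = 83.3%
Meets target: Yes

Penetration = 0.75 / 0.9 x 100 = 83.3%
Target: 57%
Meets target: Yes


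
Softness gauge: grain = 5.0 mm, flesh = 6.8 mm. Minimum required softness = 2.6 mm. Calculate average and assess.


Average softness = 5.90 mm
Meets requirement: Yes


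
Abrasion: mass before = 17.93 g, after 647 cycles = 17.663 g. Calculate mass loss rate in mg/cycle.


0.413 mg/cycle

Mass loss = 17.93 - 17.663 = 0.267 g
Rate = 0.267 / 647 x 1000 = 0.413 mg/cycle


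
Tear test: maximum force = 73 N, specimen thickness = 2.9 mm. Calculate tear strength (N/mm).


25.2 N/mm


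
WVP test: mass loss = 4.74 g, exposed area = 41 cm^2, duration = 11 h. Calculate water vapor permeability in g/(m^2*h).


105.10 g/(m^2*h)

WVP = mass_loss / (area x time) x 10000
WVP = 4.74 / (41 x 11) x 10000
WVP = 4.74 / 451 x 10000 = 105.10 g/(m^2*h)


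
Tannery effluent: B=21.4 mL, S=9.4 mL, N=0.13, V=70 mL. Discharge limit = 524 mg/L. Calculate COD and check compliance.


COD = 178.3 mg/L
Compliant: Yes


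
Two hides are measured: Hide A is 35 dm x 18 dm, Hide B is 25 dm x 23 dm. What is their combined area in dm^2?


1205 dm^2

Hide A area = 35 x 18 = 630 dm^2
Hide B area = 25 x 23 = 575 dm^2
Total = 630 + 575 = 1205 dm^2


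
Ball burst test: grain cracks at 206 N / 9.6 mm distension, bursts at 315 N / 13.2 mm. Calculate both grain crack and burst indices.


Crack index = 21.5 N/mm
Burst index = 23.9 N/mm


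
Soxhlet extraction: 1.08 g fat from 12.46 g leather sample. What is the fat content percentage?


8.7%


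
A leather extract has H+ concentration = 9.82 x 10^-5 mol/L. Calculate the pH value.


pH = 4.01

pH = -log10[H+]
pH = -log10(9.82 x 10^-5) = 4.01


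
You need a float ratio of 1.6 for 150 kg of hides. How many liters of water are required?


240.0 L


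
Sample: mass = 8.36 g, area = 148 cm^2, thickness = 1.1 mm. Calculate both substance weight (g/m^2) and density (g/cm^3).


Substance weight = 564.9 g/m^2
Density = 0.514 g/cm^3


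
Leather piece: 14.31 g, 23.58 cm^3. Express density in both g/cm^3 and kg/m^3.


0.607 g/cm^3
607 kg/m^3

Density = 14.31 / 23.58 = 0.607 g/cm^3
Convert: 0.607 x 1000 = 607 kg/m^3


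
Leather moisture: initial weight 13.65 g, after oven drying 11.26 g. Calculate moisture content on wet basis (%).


Moisture = 13.65 - 11.26 = 2.39 g
MC = 2.39 / 13.65 x 100 = 17.5%


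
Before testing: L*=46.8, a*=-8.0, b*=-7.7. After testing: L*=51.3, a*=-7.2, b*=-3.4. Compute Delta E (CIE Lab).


dL = 51.3 - 46.8 = 4.5
da = -7.2 - (-8.0) = 0.8
db = -3.4 - (-7.7) = 4.3
dE = sqrt((4.5)^2 + (0.8)^2 + (4.3)^2) = 6.28


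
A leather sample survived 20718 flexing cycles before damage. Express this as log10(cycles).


log10(20718) = 4.32


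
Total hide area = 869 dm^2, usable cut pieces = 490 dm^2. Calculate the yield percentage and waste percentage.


Yield = 56.4%
Waste = 43.6%

Yield = 490 / 869 x 100 = 56.4%
Waste = 869 - 490 = 379 dm^2
Waste% = 100 - 56.4 = 43.6%


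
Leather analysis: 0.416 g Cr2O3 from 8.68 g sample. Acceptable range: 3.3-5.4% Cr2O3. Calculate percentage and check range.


Cr2O3% = 0.416 / 8.68 x 100 = 4.79%
Acceptable range: 3.3 to 5.4%
Within range: Yes


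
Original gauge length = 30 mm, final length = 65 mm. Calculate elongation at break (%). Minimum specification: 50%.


Extension = 65 - 30 = 35 mm
Elongation = 35 / 30 x 100 = 116.7%
Minimum required: 50%
Meets specification: Yes


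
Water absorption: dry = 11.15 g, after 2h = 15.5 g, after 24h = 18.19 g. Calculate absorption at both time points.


WA (2h) = (15.5 - 11.15) / 11.15 x 100 = 39.0%
WA (24h) = (18.19 - 11.15) / 11.15 x 100 = 63.1%


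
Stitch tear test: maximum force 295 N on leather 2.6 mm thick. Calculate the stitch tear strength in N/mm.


113.5 N/mm

Stitch tear strength = force / thickness
STS = 295 / 2.6 = 113.5 N/mm


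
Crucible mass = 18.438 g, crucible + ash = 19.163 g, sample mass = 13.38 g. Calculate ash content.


Ash mass = 19.163 - 18.438 = 0.725 g
Ash% = 0.725 / 13.38 x 100 = 5.42%


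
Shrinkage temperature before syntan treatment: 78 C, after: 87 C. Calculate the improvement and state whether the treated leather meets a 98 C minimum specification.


Improvement = 9 C
Meets 98 C spec: No

Improvement = 87 - 78 = 9 C
Spec check: 87 C >= 98 C? No


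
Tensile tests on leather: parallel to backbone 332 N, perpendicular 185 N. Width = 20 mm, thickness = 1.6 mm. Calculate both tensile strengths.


Area = 20 x 1.6 = 32.0 mm^2
TS (parallel) = 332 / 32.0 = 10.38 N/mm^2
TS (perpendicular) = 185 / 32.0 = 5.78 N/mm^2


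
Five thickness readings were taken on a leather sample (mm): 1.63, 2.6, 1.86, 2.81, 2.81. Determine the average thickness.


Sum = 1.63 + 2.6 + 1.86 + 2.81 + 2.81 = 11.71
Average = 11.71 / 5 = 2.34 mm


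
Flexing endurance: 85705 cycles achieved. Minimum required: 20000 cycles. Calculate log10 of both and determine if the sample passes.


Achieved: log10 = 4.93
Required: log10 = 4.30
Passes: Yes


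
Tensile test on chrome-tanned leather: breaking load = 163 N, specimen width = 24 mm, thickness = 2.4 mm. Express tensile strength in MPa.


2.83 MPa

Cross-section = 24 x 2.4 = 57.6 mm^2
TS = 163 / 57.6 = 2.83 MPa
(1 N/mm^2 = 1 MPa)


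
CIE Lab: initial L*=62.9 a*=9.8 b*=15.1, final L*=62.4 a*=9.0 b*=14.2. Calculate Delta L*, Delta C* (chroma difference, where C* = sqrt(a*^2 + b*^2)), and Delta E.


Delta L* = 62.4 - 62.9 = -0.5
C1* = sqrt((9.8)^2 + (15.1)^2) = 18.001
C2* = sqrt((9.0)^2 + (14.2)^2) = 16.812
Delta C* = 16.812 - 18.001 = -1.19
Delta E = sqrt((-0.5)^2 + (-0.8)^2 + (-0.9)^2) = 1.30


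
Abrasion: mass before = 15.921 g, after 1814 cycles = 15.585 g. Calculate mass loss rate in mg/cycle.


0.185 mg/cycle


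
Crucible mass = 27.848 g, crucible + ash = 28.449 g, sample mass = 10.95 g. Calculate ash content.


Ash mass = 28.449 - 27.848 = 0.601 g
Ash% = 0.601 / 10.95 x 100 = 5.49%


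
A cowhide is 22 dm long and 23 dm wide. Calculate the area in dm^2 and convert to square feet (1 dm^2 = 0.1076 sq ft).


Area = 22 x 23 = 506 dm^2
Conversion: 506 x 0.1076 = 54.45 sq ft


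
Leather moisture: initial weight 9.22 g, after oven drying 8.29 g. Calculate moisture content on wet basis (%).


Moisture = 9.22 - 8.29 = 0.93 g
MC = 0.93 / 9.22 x 100 = 10.1%


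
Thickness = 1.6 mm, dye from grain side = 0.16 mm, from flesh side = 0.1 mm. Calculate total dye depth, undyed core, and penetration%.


Total dyed = 0.26 mm
Undyed core = 1.34 mm
Penetration = 16.3%

Total dyed = 0.16 + 0.1 = 0.26 mm
Undyed core = 1.6 - 0.26 = 1.34 mm
Penetration = 0.26 / 1.6 x 100 = 16.3%


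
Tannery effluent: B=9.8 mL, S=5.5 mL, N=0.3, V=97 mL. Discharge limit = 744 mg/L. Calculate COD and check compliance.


COD = (9.8 - 5.5) x 0.3 x 8000 / 97 = 106.4 mg/L
Limit: 744 mg/L
Compliant: Yes


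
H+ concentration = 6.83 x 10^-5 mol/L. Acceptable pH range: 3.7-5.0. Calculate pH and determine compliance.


pH = -log10(6.83 x 10^-5) = 4.17
Range: 3.7 to 5.0
Compliant: Yes


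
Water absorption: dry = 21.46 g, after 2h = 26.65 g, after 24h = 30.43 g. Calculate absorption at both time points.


2h absorption = 24.2%
24h absorption = 41.8%


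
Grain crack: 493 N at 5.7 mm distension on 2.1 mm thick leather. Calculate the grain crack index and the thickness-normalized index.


Crack index = 493 / 5.7 = 86.5 N/mm
Normalized = 86.5 / 2.1 = 41.2 N/mm per mm


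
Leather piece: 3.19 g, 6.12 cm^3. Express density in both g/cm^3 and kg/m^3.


Density = 3.19 / 6.12 = 0.521 g/cm^3
Convert: 0.521 x 1000 = 521 kg/m^3


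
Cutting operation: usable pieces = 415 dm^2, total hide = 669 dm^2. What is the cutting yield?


Yield = usable / total x 100
Yield = 415 / 669 x 100 = 62.0%


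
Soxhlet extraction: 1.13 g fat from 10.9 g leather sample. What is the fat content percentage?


Fat content = 1.13 / 10.9 x 100
Fat = 10.4%


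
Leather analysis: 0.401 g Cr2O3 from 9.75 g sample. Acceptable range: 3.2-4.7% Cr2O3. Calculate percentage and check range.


Cr2O3 = 4.11%
Within range: Yes

Cr2O3% = 0.401 / 9.75 x 100 = 4.11%
Acceptable range: 3.2 to 4.7%
Within range: Yes


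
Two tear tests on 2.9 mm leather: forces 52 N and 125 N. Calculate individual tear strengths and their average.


Tear 1 = 52 / 2.9 = 17.9 N/mm
Tear 2 = 125 / 2.9 = 43.1 N/mm
Average = (17.9 + 43.1) / 2 = 30.5 N/mm


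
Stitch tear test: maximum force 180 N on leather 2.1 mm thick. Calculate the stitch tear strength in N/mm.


Stitch tear strength = force / thickness
STS = 180 / 2.1 = 85.7 N/mm


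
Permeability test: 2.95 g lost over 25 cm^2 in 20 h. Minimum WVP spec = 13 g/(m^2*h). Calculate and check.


WVP = 2.95 / (25 x 20) x 10000 = 59.00 g/(m^2*h)
Minimum: 13 g/(m^2*h)
Meets spec: Yes


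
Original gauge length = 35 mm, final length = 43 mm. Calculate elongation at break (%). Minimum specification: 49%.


Extension = 43 - 35 = 8 mm
Elongation = 8 / 35 x 100 = 22.9%
Minimum required: 49%
Meets specification: No


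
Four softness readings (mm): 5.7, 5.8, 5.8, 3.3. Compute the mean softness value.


Sum = 5.7 + 5.8 + 5.8 + 3.3
Mean = 20.6 / 4 = 5.15 mm


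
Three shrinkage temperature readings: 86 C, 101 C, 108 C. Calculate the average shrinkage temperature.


Average = (86 + 101 + 108) / 3
Average = 295 / 3 = 98.3 C


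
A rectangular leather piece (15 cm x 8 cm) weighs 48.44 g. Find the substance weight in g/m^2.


4036.7 g/m^2

Area = 15 x 8 = 120 cm^2
SW = 48.44 / 120 x 10000 = 4036.7 g/m^2


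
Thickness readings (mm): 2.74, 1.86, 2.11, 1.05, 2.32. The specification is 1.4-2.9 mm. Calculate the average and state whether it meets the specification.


Sum = 10.08
Average = 10.08 / 5 = 2.02 mm
Specification range: 1.4 to 2.9 mm
Within spec: Yes


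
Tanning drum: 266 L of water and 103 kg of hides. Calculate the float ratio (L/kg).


Float ratio = water / hide weight
Ratio = 266 / 103 = 2.6


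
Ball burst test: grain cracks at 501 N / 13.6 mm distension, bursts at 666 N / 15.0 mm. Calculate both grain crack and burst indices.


Crack index = 36.8 N/mm
Burst index = 44.4 N/mm

Crack index = 501 / 13.6 = 36.8 N/mm
Burst index = 666 / 15.0 = 44.4 N/mm


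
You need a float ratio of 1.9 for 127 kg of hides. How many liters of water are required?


241.3 L

Water = hide weight x target ratio
Water = 127 x 1.9 = 241.3 L


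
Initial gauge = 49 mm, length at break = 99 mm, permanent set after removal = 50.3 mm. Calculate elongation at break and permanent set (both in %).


Elongation at break = 102.0%
Permanent set = 2.7%

Elongation at break = (99 - 49) / 49 x 100 = 102.0%
Permanent set = (50.3 - 49) / 49 x 100 = 2.7%


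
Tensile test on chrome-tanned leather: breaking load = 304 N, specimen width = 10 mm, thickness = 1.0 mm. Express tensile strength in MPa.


30.40 MPa


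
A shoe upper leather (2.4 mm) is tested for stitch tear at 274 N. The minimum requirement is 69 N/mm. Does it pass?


STS = 274 / 2.4 = 114.2 N/mm
Minimum required: 69 N/mm
Passes: Yes


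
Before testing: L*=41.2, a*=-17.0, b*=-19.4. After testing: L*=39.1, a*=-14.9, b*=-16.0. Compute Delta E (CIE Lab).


dL = 39.1 - 41.2 = -2.1
da = -14.9 - (-17.0) = 2.1
db = -16.0 - (-19.4) = 3.4
dE = sqrt((-2.1)^2 + (2.1)^2 + (3.4)^2) = 4.51


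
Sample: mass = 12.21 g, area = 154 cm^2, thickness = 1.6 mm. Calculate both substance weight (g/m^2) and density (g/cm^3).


Substance weight = 792.9 g/m^2
Density = 0.496 g/cm^3


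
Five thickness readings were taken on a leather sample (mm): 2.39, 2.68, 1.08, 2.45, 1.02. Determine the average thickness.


1.92 mm


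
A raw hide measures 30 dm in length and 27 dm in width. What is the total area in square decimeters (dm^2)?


Area = length x width
Area = 30 x 27 = 810 dm^2


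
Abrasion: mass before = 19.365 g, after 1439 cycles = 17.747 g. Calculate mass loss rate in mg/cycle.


Mass loss = 19.365 - 17.747 = 1.618 g
Rate = 1.618 / 1439 x 1000 = 1.124 mg/cycle


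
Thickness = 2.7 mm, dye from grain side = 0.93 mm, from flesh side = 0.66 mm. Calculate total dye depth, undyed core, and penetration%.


Total dyed = 0.93 + 0.66 = 1.59 mm
Undyed core = 2.7 - 1.59 = 1.11 mm
Penetration = 1.59 / 2.7 x 100 = 58.9%


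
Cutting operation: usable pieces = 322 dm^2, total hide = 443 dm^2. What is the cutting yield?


72.7%

Yield = usable / total x 100
Yield = 322 / 443 x 100 = 72.7%


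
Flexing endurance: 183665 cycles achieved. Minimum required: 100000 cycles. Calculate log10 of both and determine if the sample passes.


Achieved: log10 = 5.26
Required: log10 = 5.00
Passes: Yes


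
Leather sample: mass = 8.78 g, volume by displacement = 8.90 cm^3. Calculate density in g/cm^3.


Density = mass / volume
Density = 8.78 / 8.90 = 0.987 g/cm^3


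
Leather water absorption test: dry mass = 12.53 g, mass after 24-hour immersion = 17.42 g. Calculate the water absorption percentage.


Water absorbed = 17.42 - 12.53 = 4.89 g
WA% = 4.89 / 12.53 x 100 = 39.0%


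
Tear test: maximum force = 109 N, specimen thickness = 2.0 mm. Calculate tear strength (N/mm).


54.5 N/mm

Tear strength = force / thickness
Tear = 109 / 2.0 = 54.5 N/mm


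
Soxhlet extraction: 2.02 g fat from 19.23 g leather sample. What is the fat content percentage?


10.5%


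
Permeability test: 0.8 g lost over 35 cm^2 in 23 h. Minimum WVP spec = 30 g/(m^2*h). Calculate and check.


WVP = 0.8 / (35 x 23) x 10000 = 9.94 g/(m^2*h)
Minimum: 30 g/(m^2*h)
Meets spec: No


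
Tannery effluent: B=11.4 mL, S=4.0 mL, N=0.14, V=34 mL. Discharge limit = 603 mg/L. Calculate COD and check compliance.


COD = 243.8 mg/L
Compliant: Yes


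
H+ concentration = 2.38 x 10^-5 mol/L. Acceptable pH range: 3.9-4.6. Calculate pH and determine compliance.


pH = -log10(2.38 x 10^-5) = 4.62
Range: 3.9 to 4.6
Compliant: No


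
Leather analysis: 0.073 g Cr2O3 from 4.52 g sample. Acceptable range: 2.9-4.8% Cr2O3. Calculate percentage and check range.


Cr2O3% = 0.073 / 4.52 x 100 = 1.62%
Acceptable range: 2.9 to 4.8%
Within range: No
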